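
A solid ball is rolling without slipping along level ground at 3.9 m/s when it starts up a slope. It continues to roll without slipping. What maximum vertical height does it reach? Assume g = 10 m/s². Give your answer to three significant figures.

The moment of inertia is (2/5)MR², giving k ≡ I/(MR²) = 0.4.
Pure rolling means v = ωR; then KE = ½Mv² + ½I(v/R)² = ½(1+k)Mv² = (7/10)Mv².
All of this converts to potential energy at the highest point: (7/10)Mv₀² = Mgh.
Thus h = (1+k)v₀²/(2g) = 1.4 × 3.9² / (2 × 10) ≈ 1.06 m.

h ≈ 1.06 m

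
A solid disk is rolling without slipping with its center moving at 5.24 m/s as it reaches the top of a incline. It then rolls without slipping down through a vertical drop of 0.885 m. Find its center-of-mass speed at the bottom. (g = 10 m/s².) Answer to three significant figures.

Here I = (1/2)MR², so the shape factor k = I/(MR²) = 0.5.
Pure rolling means v = ωR; then KE = ½Mv² + ½I(v/R)² = ½(1+k)Mv² = (3/4)Mv².
Conserving energy between top and bottom: (3/4)Mv² = (3/4)Mv₀² + Mgh, hence v² = v₀² + 2gh/(1+k).
v = √(5.24² + 2×10×0.885/1.5) = √39.26 ≈ 6.27 m/s.

v ≈ 6.27 m/s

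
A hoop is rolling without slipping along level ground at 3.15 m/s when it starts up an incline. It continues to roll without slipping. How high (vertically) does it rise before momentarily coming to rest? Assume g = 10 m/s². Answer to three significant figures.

h ≈ 0.992 m

The moment of inertia is MR², giving k ≡ I/(MR²) = 1.
Rolling without slipping gives ω = v/R, so the total kinetic energy is ½Mv² + ½Iω² = ½(1+k)Mv² = Mv².
All of this converts to potential energy at the highest point: Mv₀² = Mgh.
Thus h = (1+k)v₀²/(2g) = 2 × 3.15² / (2 × 10) ≈ 0.992 m.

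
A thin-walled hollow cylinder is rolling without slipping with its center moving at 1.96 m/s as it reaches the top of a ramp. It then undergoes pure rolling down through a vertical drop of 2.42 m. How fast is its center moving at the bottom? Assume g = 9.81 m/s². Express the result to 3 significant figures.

With I = MR², the ratio k = I/(MR²) is 1.
Rolling without slipping gives ω = v/R, so the total kinetic energy is ½Mv² + ½Iω² = ½(1+k)Mv² = Mv².
Conserving energy between top and bottom: Mv² = Mv₀² + Mgh, hence v² = v₀² + 2gh/(1+k).
v = √(1.96² + 2×9.81×2.42/2) = √27.58 ≈ 5.25 m/s.

v ≈ 5.25 m/s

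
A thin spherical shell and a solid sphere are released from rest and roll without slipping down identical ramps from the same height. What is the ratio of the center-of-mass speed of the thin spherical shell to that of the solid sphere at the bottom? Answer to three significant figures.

v_ratio ≈ 0.917

Each satisfies Mgh = ½(1+k)Mv² with k = I/(MR²), so v ∝ 1/√(1+k).
For the thin spherical shell k = 2/3; for the solid sphere k = 0.4.
v₁/v₂ = √((1+k₂)/(1+k₁)) = √(1.4/1.667) ≈ 0.917.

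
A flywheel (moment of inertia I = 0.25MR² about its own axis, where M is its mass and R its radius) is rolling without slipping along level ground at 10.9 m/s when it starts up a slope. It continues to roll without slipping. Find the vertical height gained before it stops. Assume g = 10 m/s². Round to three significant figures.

With I = 0.25MR², the ratio k = I/(MR²) is 0.25.
Rolling without slipping gives ω = v/R, so the total kinetic energy is ½Mv² + ½Iω² = ½(1+k)Mv² = (5/8)Mv².
At the top the kinetic energy is zero, so (5/8)Mv₀² = Mgh.
Thus h = (1+k)v₀²/(2g) = 1.25 × 10.9² / (2 × 10) ≈ 7.43 m.

h ≈ 7.43 m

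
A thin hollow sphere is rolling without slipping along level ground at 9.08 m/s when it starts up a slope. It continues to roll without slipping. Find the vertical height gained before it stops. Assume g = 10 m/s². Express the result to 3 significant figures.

h ≈ 6.87 m

For this body I = (2/3)MR², i.e. k = I/(MR²) = 2/3.
Since it rolls without slipping, ω = v/R and KE = ½Mv² + ½Iω² = ½(1+k)Mv² = (5/6)Mv².
At the top the kinetic energy is zero, so (5/6)Mv₀² = Mgh.
Thus h = (1+k)v₀²/(2g) = 1.667 × 9.08² / (2 × 10) ≈ 6.87 m.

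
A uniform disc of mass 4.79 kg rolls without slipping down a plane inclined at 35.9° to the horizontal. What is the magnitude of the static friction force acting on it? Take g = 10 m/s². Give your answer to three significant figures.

f ≈ 9.36 N

With I = (1/2)MR², the ratio k = I/(MR²) is 0.5.
Newton's second law down the slope: Mg sinθ − f = Ma. The torque equation fR = Iα (with α = a/R) gives f = kMa.
Combining, a = g sinθ/(1+k) and f = kMa = kMg sinθ/(1+k).
f = 0.5 × 4.79 × 10 × sin35.9° / 1.5 ≈ 9.36 N.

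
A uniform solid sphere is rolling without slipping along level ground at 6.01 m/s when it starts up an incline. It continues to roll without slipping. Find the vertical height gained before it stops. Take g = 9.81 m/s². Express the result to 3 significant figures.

The moment of inertia is (2/5)MR², giving k ≡ I/(MR²) = 0.4.
Pure rolling means v = ωR; then KE = ½Mv² + ½I(v/R)² = ½(1+k)Mv² = (7/10)Mv².
All of this converts to potential energy at the highest point: (7/10)Mv₀² = Mgh.
Thus h = (1+k)v₀²/(2g) = 1.4 × 6.01² / (2 × 9.81) ≈ 2.58 m.

h ≈ 2.58 m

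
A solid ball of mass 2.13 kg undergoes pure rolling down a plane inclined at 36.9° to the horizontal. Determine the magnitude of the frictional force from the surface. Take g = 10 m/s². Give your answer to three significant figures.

f ≈ 3.65 N

Here I = (2/5)MR², so the shape factor k = I/(MR²) = 0.4.
Newton's second law down the slope: Mg sinθ − f = Ma. The torque equation fR = Iα (with α = a/R) gives f = kMa.
Combining, a = g sinθ/(1+k) and f = kMa = kMg sinθ/(1+k).
f = 0.4 × 2.13 × 10 × sin36.9° / 1.4 ≈ 3.65 N.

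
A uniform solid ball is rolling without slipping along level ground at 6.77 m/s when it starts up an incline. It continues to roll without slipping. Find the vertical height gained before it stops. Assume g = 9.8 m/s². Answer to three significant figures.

h ≈ 3.27 m

The moment of inertia is (2/5)MR², giving k ≡ I/(MR²) = 0.4.
Rolling without slipping gives ω = v/R, so the total kinetic energy is ½Mv² + ½Iω² = ½(1+k)Mv² = (7/10)Mv².
All of this converts to potential energy at the highest point: (7/10)Mv₀² = Mgh.
Thus h = (1+k)v₀²/(2g) = 1.4 × 6.77² / (2 × 9.8) ≈ 3.27 m.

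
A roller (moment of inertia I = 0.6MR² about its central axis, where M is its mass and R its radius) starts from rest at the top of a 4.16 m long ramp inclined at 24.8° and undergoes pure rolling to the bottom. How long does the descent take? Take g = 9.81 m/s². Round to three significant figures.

t ≈ 1.80 s

Here I = 0.6MR², so the shape factor k = I/(MR²) = 0.6.
Translational: Mg sinθ − f = Ma. Rotational about the CM: fR = Iα = kMRa, so f = kMa.
Hence a = g sinθ/(1+k) = 9.81×sin24.8°/1.6 = 2.572 m/s².
With constant a from rest, t = √(2L/a) = √(2·4.16/2.572) ≈ 1.80 s.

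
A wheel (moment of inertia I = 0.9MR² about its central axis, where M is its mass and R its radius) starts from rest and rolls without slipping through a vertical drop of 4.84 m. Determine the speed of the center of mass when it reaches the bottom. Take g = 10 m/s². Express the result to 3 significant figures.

v ≈ 7.14 m/s

With I = 0.9MR², the ratio k = I/(MR²) is 0.9.
Since it rolls without slipping, ω = v/R and KE = ½Mv² + ½Iω² = ½(1+k)Mv² = (19/20)Mv².
Energy conservation: Mgh = (19/20)Mv², so v = √(2gh/(1+k)) = √(2 × 10 × 4.84 / 1.9) ≈ 7.14 m/s.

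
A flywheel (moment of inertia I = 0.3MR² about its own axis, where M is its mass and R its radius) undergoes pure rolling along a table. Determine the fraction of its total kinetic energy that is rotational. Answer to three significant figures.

fraction ≈ 0.231

Here I = 0.3MR², so the shape factor k = I/(MR²) = 0.3.
With ω = v/R, KE_trans = ½Mv² and KE_rot = ½Iω² = ½kMv², so KE_total = ½(1+k)Mv².
The rotational fraction is therefore k/(1+k) = 0.3/1.3 ≈ 0.231.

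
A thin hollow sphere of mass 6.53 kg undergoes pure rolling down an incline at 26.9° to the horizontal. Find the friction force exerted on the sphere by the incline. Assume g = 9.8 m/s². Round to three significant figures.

For this body I = (2/3)MR², i.e. k = I/(MR²) = 2/3.
Along the incline Mg sinθ − f = Ma, and torque about the center fR = Iα = kMR²(a/R) gives f = kMa.
Combining, a = g sinθ/(1+k) and f = kMa = kMg sinθ/(1+k).
f = (2/3) × 6.53 × 9.8 × sin26.9° / 1.667 ≈ 11.6 N.

f ≈ 11.6 N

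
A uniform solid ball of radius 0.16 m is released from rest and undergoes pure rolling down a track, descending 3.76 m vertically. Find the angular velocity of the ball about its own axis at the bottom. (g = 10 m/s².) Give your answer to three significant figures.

ω ≈ 45.8 rad/s

For this body I = (2/5)MR², i.e. k = I/(MR²) = 0.4.
Since it rolls without slipping, ω = v/R and KE = ½Mv² + ½Iω² = ½(1+k)Mv² = (7/10)Mv².
Energy conservation Mgh = ½(1+k)Mv² gives v = √(2gh/(1+k)) = √(2 × 10 × 3.76 / 1.4) = 7.329 m/s.
Then ω = v/R = 7.329 / 0.16 ≈ 45.8 rad/s.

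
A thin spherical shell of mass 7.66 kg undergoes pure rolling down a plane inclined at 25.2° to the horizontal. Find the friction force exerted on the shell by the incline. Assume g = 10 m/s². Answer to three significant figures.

Here I = (2/3)MR², so the shape factor k = I/(MR²) = 2/3.
Translational: Mg sinθ − f = Ma. Rotational about the CM: fR = Iα = kMRa, so f = kMa.
Combining, a = g sinθ/(1+k) and f = kMa = kMg sinθ/(1+k).
f = (2/3) × 7.66 × 10 × sin25.2° / 1.667 ≈ 13.0 N.

f ≈ 13.0 N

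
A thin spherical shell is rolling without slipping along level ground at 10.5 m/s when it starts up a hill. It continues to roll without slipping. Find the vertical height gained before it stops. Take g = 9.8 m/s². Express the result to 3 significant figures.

h ≈ 9.38 m

Here I = (2/3)MR², so the shape factor k = I/(MR²) = 2/3.
Rolling without slipping gives ω = v/R, so the total kinetic energy is ½Mv² + ½Iω² = ½(1+k)Mv² = (5/6)Mv².
At the top the kinetic energy is zero, so (5/6)Mv₀² = Mgh.
Thus h = (1+k)v₀²/(2g) = 1.667 × 10.5² / (2 × 9.8) ≈ 9.38 m.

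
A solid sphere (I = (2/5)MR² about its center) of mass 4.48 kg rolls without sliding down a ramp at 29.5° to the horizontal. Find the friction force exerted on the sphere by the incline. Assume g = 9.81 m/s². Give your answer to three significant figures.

f ≈ 6.18 N

Here I = (2/5)MR², so the shape factor k = I/(MR²) = 0.4.
Translational: Mg sinθ − f = Ma. Rotational about the CM: fR = Iα = kMRa, so f = kMa.
Combining, a = g sinθ/(1+k) and f = kMa = kMg sinθ/(1+k).
f = 0.4 × 4.48 × 9.81 × sin29.5° / 1.4 ≈ 6.18 N.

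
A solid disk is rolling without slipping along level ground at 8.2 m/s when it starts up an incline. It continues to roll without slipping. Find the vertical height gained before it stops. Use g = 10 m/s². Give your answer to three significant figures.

For this body I = (1/2)MR², i.e. k = I/(MR²) = 0.5.
Rolling without slipping gives ω = v/R, so the total kinetic energy is ½Mv² + ½Iω² = ½(1+k)Mv² = (3/4)Mv².
At the top the kinetic energy is zero, so (3/4)Mv₀² = Mgh.
Thus h = (1+k)v₀²/(2g) = 1.5 × 8.2² / (2 × 10) ≈ 5.04 m.

h ≈ 5.04 m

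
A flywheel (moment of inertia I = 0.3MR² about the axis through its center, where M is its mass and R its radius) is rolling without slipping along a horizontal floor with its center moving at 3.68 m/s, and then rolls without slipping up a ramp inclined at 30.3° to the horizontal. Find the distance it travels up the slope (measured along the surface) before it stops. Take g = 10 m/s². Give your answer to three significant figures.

d ≈ 1.74 m

For this body I = 0.3MR², i.e. k = I/(MR²) = 0.3.
Since it rolls without slipping, ω = v/R and KE = ½Mv² + ½Iω² = ½(1+k)Mv² = (13/20)Mv².
Setting this equal to Mgh gives the vertical rise h = (1+k)v₀²/(2g) = 1.3×3.68²/(2×10) = 0.8803 m.
Along the incline, d = h/sinθ = 0.8803/sin30.3° ≈ 1.74 m.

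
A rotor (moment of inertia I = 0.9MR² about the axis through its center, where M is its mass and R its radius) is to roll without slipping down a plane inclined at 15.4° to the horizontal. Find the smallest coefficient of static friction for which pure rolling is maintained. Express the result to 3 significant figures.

Here I = 0.9MR², so the shape factor k = I/(MR²) = 0.9.
Translational: Mg sinθ − f = Ma. Rotational about the CM: fR = Iα = kMRa, so f = kMa.
These give a = g sinθ/(1+k) and the required friction f = kMg sinθ/(1+k).
With N = Mg cosθ, the no-slip condition f ≤ μN gives μ_min = f/N = k tanθ/(1+k).
μ_min = 0.9 × tan15.4° / 1.9 ≈ 0.130.

μ_min ≈ 0.130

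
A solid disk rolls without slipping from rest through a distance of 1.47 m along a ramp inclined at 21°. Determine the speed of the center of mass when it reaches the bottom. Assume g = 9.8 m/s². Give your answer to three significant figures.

v ≈ 2.62 m/s

For this body I = (1/2)MR², i.e. k = I/(MR²) = 0.5.
Since it rolls without slipping, ω = v/R and KE = ½Mv² + ½Iω² = ½(1+k)Mv² = (3/4)Mv².
The vertical drop is h = L sinθ = 1.47 × sin21° = 0.5268 m.
Setting Mgh = (3/4)Mv² gives v = √(2gh/(1+k)) = √(2·9.8·0.5268/1.5) ≈ 2.62 m/s.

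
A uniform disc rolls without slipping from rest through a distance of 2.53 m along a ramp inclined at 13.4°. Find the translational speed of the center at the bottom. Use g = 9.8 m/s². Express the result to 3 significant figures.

v ≈ 2.77 m/s

For this body I = (1/2)MR², i.e. k = I/(MR²) = 0.5.
Since it rolls without slipping, ω = v/R and KE = ½Mv² + ½Iω² = ½(1+k)Mv² = (3/4)Mv².
The vertical drop is h = L sinθ = 2.53 × sin13.4° = 0.5863 m.
Energy conservation: Mgh = (3/4)Mv², so v = √(2gh/(1+k)) = √(2 × 9.8 × 0.5863 / 1.5) ≈ 2.77 m/s.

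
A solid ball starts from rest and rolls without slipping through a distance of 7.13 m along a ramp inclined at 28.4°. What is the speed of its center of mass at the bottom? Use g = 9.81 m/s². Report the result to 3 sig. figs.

For this body I = (2/5)MR², i.e. k = I/(MR²) = 0.4.
Pure rolling means v = ωR; then KE = ½Mv² + ½I(v/R)² = ½(1+k)Mv² = (7/10)Mv².
The vertical drop is h = L sinθ = 7.13 × sin28.4° = 3.391 m.
Energy conservation: Mgh = (7/10)Mv², so v = √(2gh/(1+k)) = √(2 × 9.81 × 3.391 / 1.4) ≈ 6.89 m/s.

v ≈ 6.89 m/s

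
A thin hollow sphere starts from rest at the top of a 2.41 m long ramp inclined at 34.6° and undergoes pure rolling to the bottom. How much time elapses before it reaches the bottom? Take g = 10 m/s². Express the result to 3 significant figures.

Here I = (2/3)MR², so the shape factor k = I/(MR²) = 2/3.
Newton's second law down the slope: Mg sinθ − f = Ma. The torque equation fR = Iα (with α = a/R) gives f = kMa.
Hence a = g sinθ/(1+k) = 10×sin34.6°/1.667 = 3.407 m/s².
With constant a from rest, t = √(2L/a) = √(2·2.41/3.407) ≈ 1.19 s.

t ≈ 1.19 s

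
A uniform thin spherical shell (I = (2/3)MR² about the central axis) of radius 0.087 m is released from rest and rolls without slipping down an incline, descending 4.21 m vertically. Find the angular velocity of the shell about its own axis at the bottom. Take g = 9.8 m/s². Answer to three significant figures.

For this body I = (2/3)MR², i.e. k = I/(MR²) = 2/3.
Since it rolls without slipping, ω = v/R and KE = ½Mv² + ½Iω² = ½(1+k)Mv² = (5/6)Mv².
Energy conservation Mgh = ½(1+k)Mv² gives v = √(2gh/(1+k)) = √(2 × 9.8 × 4.21 / 1.667) = 7.036 m/s.
The angular speed follows from ω = v/R = 7.036/0.087 ≈ 80.9 rad/s.

ω ≈ 80.9 rad/s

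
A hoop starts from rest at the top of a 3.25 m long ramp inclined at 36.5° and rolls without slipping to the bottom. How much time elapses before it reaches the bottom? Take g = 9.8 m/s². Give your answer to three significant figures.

t ≈ 1.49 s

Here I = MR², so the shape factor k = I/(MR²) = 1.
Newton's second law down the slope: Mg sinθ − f = Ma. The torque equation fR = Iα (with α = a/R) gives f = kMa.
Hence a = g sinθ/(1+k) = 9.8×sin36.5°/2 = 2.915 m/s².
Starting from rest, L = ½at², so t = √(2L/a) = √(2×3.25/2.915) ≈ 1.49 s.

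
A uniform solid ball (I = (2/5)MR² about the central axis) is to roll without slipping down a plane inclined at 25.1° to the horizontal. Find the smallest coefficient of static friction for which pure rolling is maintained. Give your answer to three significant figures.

With I = (2/5)MR², the ratio k = I/(MR²) is 0.4.
Newton's second law down the slope: Mg sinθ − f = Ma. The torque equation fR = Iα (with α = a/R) gives f = kMa.
These give a = g sinθ/(1+k) and the required friction f = kMg sinθ/(1+k).
With N = Mg cosθ, the no-slip condition f ≤ μN gives μ_min = f/N = k tanθ/(1+k).
μ_min = 0.4 × tan25.1° / 1.4 ≈ 0.134.

μ_min ≈ 0.134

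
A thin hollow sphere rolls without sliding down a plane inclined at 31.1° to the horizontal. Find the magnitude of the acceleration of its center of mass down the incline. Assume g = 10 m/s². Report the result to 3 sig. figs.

Here I = (2/3)MR², so the shape factor k = I/(MR²) = 2/3.
Newton's second law down the slope: Mg sinθ − f = Ma. The torque equation fR = Iα (with α = a/R) gives f = kMa.
Eliminating f: Mg sinθ = (1+k)Ma, so a = g sinθ/(1+k) = 10 × sin31.1° / 1.667 ≈ 3.10 m/s².

a ≈ 3.10 m/s²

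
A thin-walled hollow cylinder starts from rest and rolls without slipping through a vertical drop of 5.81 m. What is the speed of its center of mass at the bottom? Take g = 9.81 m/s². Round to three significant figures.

v ≈ 7.55 m/s

With I = MR², the ratio k = I/(MR²) is 1.
Rolling without slipping gives ω = v/R, so the total kinetic energy is ½Mv² + ½Iω² = ½(1+k)Mv² = Mv².
Energy conservation: Mgh = Mv², so v = √(2gh/(1+k)) = √(2 × 9.81 × 5.81 / 2) ≈ 7.55 m/s.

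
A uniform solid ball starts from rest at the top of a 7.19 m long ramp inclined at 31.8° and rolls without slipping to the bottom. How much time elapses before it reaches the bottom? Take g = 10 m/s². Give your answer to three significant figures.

t ≈ 1.95 s

For this body I = (2/5)MR², i.e. k = I/(MR²) = 0.4.
Translational: Mg sinθ − f = Ma. Rotational about the CM: fR = Iα = kMRa, so f = kMa.
Hence a = g sinθ/(1+k) = 10×sin31.8°/1.4 = 3.764 m/s².
With constant a from rest, t = √(2L/a) = √(2·7.19/3.764) ≈ 1.95 s.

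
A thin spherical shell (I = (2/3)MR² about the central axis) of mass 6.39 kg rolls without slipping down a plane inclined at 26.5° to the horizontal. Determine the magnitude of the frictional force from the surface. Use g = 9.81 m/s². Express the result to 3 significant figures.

f ≈ 11.2 N

The moment of inertia is (2/3)MR², giving k ≡ I/(MR²) = 2/3.
Along the incline Mg sinθ − f = Ma, and torque about the center fR = Iα = kMR²(a/R) gives f = kMa.
Combining, a = g sinθ/(1+k) and f = kMa = kMg sinθ/(1+k).
f = (2/3) × 6.39 × 9.81 × sin26.5° / 1.667 ≈ 11.2 N.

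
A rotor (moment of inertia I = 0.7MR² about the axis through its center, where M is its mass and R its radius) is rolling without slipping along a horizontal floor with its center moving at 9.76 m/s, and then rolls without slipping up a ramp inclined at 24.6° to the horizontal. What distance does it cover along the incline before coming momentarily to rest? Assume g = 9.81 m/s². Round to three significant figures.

d ≈ 19.8 m

With I = 0.7MR², the ratio k = I/(MR²) is 0.7.
Since it rolls without slipping, ω = v/R and KE = ½Mv² + ½Iω² = ½(1+k)Mv² = (17/20)Mv².
Setting this equal to Mgh gives the vertical rise h = (1+k)v₀²/(2g) = 1.7×9.76²/(2×9.81) = 8.254 m.
Along the incline, d = h/sinθ = 8.254/sin24.6° ≈ 19.8 m.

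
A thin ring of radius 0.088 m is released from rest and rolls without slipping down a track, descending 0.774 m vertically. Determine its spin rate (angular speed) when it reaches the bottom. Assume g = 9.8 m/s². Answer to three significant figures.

ω ≈ 31.3 rad/s

With I = MR², the ratio k = I/(MR²) is 1.
Pure rolling means v = ωR; then KE = ½Mv² + ½I(v/R)² = ½(1+k)Mv² = Mv².
Energy conservation Mgh = ½(1+k)Mv² gives v = √(2gh/(1+k)) = √(2 × 9.8 × 0.774 / 2) = 2.754 m/s.
The angular speed follows from ω = v/R = 2.754/0.088 ≈ 31.3 rad/s.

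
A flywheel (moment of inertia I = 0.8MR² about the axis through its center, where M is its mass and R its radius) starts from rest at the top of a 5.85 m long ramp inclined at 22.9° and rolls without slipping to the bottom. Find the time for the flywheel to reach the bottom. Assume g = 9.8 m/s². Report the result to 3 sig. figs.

t ≈ 2.35 s

For this body I = 0.8MR², i.e. k = I/(MR²) = 0.8.
Translational: Mg sinθ − f = Ma. Rotational about the CM: fR = Iα = kMRa, so f = kMa.
Hence a = g sinθ/(1+k) = 9.8×sin22.9°/1.8 = 2.119 m/s².
With constant a from rest, t = √(2L/a) = √(2·5.85/2.119) ≈ 2.35 s.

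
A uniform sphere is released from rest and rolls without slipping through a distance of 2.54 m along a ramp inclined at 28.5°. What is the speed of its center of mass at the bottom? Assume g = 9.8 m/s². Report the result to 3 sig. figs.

v ≈ 4.12 m/s

With I = (2/5)MR², the ratio k = I/(MR²) is 0.4.
The rolling condition ω = v/R makes the rotational term ½I(v/R)² = ½kMv², so KE_total = ½(1+k)Mv² = (7/10)Mv².
The vertical drop is h = L sinθ = 2.54 × sin28.5° = 1.212 m.
Energy conservation: Mgh = (7/10)Mv², so v = √(2gh/(1+k)) = √(2 × 9.8 × 1.212 / 1.4) ≈ 4.12 m/s.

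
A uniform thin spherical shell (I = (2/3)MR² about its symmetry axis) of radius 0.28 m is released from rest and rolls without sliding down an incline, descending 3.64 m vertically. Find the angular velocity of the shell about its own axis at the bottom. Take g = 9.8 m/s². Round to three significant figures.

For this body I = (2/3)MR², i.e. k = I/(MR²) = 2/3.
Pure rolling means v = ωR; then KE = ½Mv² + ½I(v/R)² = ½(1+k)Mv² = (5/6)Mv².
Energy conservation Mgh = ½(1+k)Mv² gives v = √(2gh/(1+k)) = √(2 × 9.8 × 3.64 / 1.667) = 6.543 m/s.
The angular speed follows from ω = v/R = 6.543/0.28 ≈ 23.4 rad/s.

ω ≈ 23.4 rad/s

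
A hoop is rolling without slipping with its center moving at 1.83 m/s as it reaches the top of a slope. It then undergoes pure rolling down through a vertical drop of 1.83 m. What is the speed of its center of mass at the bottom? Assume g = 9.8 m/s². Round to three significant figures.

v ≈ 4.61 m/s

Here I = MR², so the shape factor k = I/(MR²) = 1.
The rolling condition ω = v/R makes the rotational term ½I(v/R)² = ½kMv², so KE_total = ½(1+k)Mv² = Mv².
Energy conservation: Mv₀² + Mgh = Mv², so v² = v₀² + 2gh/(1+k).
v = √(1.83² + 2×9.8×1.83/2) = √21.28 ≈ 4.61 m/s.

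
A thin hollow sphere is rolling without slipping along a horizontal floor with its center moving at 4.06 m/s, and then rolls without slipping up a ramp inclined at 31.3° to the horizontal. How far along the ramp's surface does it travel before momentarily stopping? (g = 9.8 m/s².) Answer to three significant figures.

Here I = (2/3)MR², so the shape factor k = I/(MR²) = 2/3.
Pure rolling means v = ωR; then KE = ½Mv² + ½I(v/R)² = ½(1+k)Mv² = (5/6)Mv².
Setting this equal to Mgh gives the vertical rise h = (1+k)v₀²/(2g) = 1.667×4.06²/(2×9.8) = 1.402 m.
The distance along the slope is d = h/sinθ = 1.402/sin31.3° ≈ 2.70 m.

d ≈ 2.70 m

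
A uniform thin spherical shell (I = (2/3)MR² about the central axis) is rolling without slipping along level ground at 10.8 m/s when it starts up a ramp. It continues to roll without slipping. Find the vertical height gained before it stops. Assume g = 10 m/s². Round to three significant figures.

Here I = (2/3)MR², so the shape factor k = I/(MR²) = 2/3.
Since it rolls without slipping, ω = v/R and KE = ½Mv² + ½Iω² = ½(1+k)Mv² = (5/6)Mv².
At the top the kinetic energy is zero, so (5/6)Mv₀² = Mgh.
Thus h = (1+k)v₀²/(2g) = 1.667 × 10.8² / (2 × 10) ≈ 9.72 m.

h ≈ 9.72 m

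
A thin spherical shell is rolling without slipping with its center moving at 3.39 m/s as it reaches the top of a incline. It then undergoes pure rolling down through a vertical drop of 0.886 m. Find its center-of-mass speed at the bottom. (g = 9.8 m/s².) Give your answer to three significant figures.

v ≈ 4.68 m/s

Here I = (2/3)MR², so the shape factor k = I/(MR²) = 2/3.
The rolling condition ω = v/R makes the rotational term ½I(v/R)² = ½kMv², so KE_total = ½(1+k)Mv² = (5/6)Mv².
Energy conservation: (5/6)Mv₀² + Mgh = (5/6)Mv², so v² = v₀² + 2gh/(1+k).
v = √(3.39² + 2×9.8×0.886/1.667) = √21.91 ≈ 4.68 m/s.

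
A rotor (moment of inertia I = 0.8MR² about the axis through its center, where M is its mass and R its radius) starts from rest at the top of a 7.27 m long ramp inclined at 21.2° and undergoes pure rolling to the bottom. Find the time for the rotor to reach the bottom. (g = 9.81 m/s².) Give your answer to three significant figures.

t ≈ 2.72 s

For this body I = 0.8MR², i.e. k = I/(MR²) = 0.8.
Along the incline Mg sinθ − f = Ma, and torque about the center fR = Iα = kMR²(a/R) gives f = kMa.
Hence a = g sinθ/(1+k) = 9.81×sin21.2°/1.8 = 1.971 m/s².
Starting from rest, L = ½at², so t = √(2L/a) = √(2×7.27/1.971) ≈ 2.72 s.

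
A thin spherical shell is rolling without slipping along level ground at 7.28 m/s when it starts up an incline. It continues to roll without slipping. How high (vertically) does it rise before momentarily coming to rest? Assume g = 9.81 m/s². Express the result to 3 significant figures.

h ≈ 4.50 m

For this body I = (2/3)MR², i.e. k = I/(MR²) = 2/3.
The rolling condition ω = v/R makes the rotational term ½I(v/R)² = ½kMv², so KE_total = ½(1+k)Mv² = (5/6)Mv².
All of this converts to potential energy at the highest point: (5/6)Mv₀² = Mgh.
Thus h = (1+k)v₀²/(2g) = 1.667 × 7.28² / (2 × 9.81) ≈ 4.50 m.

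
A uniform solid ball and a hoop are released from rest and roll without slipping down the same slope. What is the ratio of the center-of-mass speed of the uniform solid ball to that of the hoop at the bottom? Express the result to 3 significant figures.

Each satisfies Mgh = ½(1+k)Mv² with k = I/(MR²), so v ∝ 1/√(1+k).
For the uniform solid ball k = 0.4; for the hoop k = 1.
v₁/v₂ = √((1+k₂)/(1+k₁)) = √(2/1.4) ≈ 1.20.

v_ratio ≈ 1.20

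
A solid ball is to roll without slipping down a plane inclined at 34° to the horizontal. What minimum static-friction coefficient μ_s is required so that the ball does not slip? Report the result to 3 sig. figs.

For this body I = (2/5)MR², i.e. k = I/(MR²) = 0.4.
Translational: Mg sinθ − f = Ma. Rotational about the CM: fR = Iα = kMRa, so f = kMa.
These give a = g sinθ/(1+k) and the required friction f = kMg sinθ/(1+k).
With N = Mg cosθ, the no-slip condition f ≤ μN gives μ_min = f/N = k tanθ/(1+k).
μ_min = 0.4 × tan34° / 1.4 ≈ 0.193.

μ_min ≈ 0.193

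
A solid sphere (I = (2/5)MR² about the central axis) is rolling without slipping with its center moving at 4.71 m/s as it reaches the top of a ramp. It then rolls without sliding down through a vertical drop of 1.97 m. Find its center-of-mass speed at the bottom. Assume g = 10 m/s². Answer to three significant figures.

v ≈ 7.09 m/s

With I = (2/5)MR², the ratio k = I/(MR²) is 0.4.
Rolling without slipping gives ω = v/R, so the total kinetic energy is ½Mv² + ½Iω² = ½(1+k)Mv² = (7/10)Mv².
Energy conservation: (7/10)Mv₀² + Mgh = (7/10)Mv², so v² = v₀² + 2gh/(1+k).
v = √(4.71² + 2×10×1.97/1.4) = √50.33 ≈ 7.09 m/s.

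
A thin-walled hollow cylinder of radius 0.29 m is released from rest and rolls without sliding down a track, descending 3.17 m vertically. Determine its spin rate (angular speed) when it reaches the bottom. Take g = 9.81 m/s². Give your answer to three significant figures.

ω ≈ 19.2 rad/s

Here I = MR², so the shape factor k = I/(MR²) = 1.
Rolling without slipping gives ω = v/R, so the total kinetic energy is ½Mv² + ½Iω² = ½(1+k)Mv² = Mv².
Energy conservation Mgh = ½(1+k)Mv² gives v = √(2gh/(1+k)) = √(2 × 9.81 × 3.17 / 2) = 5.577 m/s.
The angular speed follows from ω = v/R = 5.577/0.29 ≈ 19.2 rad/s.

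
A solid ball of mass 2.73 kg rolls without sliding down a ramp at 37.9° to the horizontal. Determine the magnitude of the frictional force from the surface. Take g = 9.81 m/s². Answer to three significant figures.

Here I = (2/5)MR², so the shape factor k = I/(MR²) = 0.4.
Newton's second law down the slope: Mg sinθ − f = Ma. The torque equation fR = Iα (with α = a/R) gives f = kMa.
Combining, a = g sinθ/(1+k) and f = kMa = kMg sinθ/(1+k).
f = 0.4 × 2.73 × 9.81 × sin37.9° / 1.4 ≈ 4.70 N.

f ≈ 4.70 N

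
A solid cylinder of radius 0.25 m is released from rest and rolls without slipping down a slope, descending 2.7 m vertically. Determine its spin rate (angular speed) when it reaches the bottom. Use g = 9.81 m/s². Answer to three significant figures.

ω ≈ 23.8 rad/s

The moment of inertia is (1/2)MR², giving k ≡ I/(MR²) = 0.5.
Rolling without slipping gives ω = v/R, so the total kinetic energy is ½Mv² + ½Iω² = ½(1+k)Mv² = (3/4)Mv².
Energy conservation Mgh = ½(1+k)Mv² gives v = √(2gh/(1+k)) = √(2 × 9.81 × 2.7 / 1.5) = 5.943 m/s.
The angular speed follows from ω = v/R = 5.943/0.25 ≈ 23.8 rad/s.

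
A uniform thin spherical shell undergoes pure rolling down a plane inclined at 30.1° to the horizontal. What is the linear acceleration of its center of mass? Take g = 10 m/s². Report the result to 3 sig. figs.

The moment of inertia is (2/3)MR², giving k ≡ I/(MR²) = 2/3.
Newton's second law down the slope: Mg sinθ − f = Ma. The torque equation fR = Iα (with α = a/R) gives f = kMa.
Eliminating f: Mg sinθ = (1+k)Ma, so a = g sinθ/(1+k) = 10 × sin30.1° / 1.667 ≈ 3.01 m/s².

a ≈ 3.01 m/s²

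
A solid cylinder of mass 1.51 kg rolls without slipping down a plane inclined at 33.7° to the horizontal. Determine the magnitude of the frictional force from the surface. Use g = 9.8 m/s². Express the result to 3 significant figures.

With I = (1/2)MR², the ratio k = I/(MR²) is 0.5.
Along the incline Mg sinθ − f = Ma, and torque about the center fR = Iα = kMR²(a/R) gives f = kMa.
Combining, a = g sinθ/(1+k) and f = kMa = kMg sinθ/(1+k).
f = 0.5 × 1.51 × 9.8 × sin33.7° / 1.5 ≈ 2.74 N.

f ≈ 2.74 N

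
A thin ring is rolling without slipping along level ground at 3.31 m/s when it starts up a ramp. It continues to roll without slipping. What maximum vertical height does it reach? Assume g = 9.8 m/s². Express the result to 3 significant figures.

h ≈ 1.12 m

For this body I = MR², i.e. k = I/(MR²) = 1.
The rolling condition ω = v/R makes the rotational term ½I(v/R)² = ½kMv², so KE_total = ½(1+k)Mv² = Mv².
At the top the kinetic energy is zero, so Mv₀² = Mgh.
Thus h = (1+k)v₀²/(2g) = 2 × 3.31² / (2 × 9.8) ≈ 1.12 m.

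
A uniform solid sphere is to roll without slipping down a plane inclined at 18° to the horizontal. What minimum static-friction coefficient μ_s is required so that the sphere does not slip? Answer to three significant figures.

For this body I = (2/5)MR², i.e. k = I/(MR²) = 0.4.
Translational: Mg sinθ − f = Ma. Rotational about the CM: fR = Iα = kMRa, so f = kMa.
These give a = g sinθ/(1+k) and the required friction f = kMg sinθ/(1+k).
With N = Mg cosθ, the no-slip condition f ≤ μN gives μ_min = f/N = k tanθ/(1+k).
μ_min = 0.4 × tan18° / 1.4 ≈ 0.0928.

μ_min ≈ 0.0928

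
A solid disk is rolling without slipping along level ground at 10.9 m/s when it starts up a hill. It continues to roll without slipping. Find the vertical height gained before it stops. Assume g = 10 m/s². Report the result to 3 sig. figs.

h ≈ 8.91 m

The moment of inertia is (1/2)MR², giving k ≡ I/(MR²) = 0.5.
The rolling condition ω = v/R makes the rotational term ½I(v/R)² = ½kMv², so KE_total = ½(1+k)Mv² = (3/4)Mv².
At the top the kinetic energy is zero, so (3/4)Mv₀² = Mgh.
Thus h = (1+k)v₀²/(2g) = 1.5 × 10.9² / (2 × 10) ≈ 8.91 m.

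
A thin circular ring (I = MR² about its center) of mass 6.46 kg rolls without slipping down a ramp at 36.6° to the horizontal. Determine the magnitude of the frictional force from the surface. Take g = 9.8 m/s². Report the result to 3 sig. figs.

f ≈ 18.9 N

With I = MR², the ratio k = I/(MR²) is 1.
Along the incline Mg sinθ − f = Ma, and torque about the center fR = Iα = kMR²(a/R) gives f = kMa.
Combining, a = g sinθ/(1+k) and f = kMa = kMg sinθ/(1+k).
f = 1 × 6.46 × 9.8 × sin36.6° / 2 ≈ 18.9 N.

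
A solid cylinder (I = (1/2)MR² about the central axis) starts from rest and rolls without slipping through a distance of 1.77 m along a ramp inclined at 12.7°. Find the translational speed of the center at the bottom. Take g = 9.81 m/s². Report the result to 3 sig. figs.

Here I = (1/2)MR², so the shape factor k = I/(MR²) = 0.5.
Pure rolling means v = ωR; then KE = ½Mv² + ½I(v/R)² = ½(1+k)Mv² = (3/4)Mv².
The vertical drop is h = L sinθ = 1.77 × sin12.7° = 0.3891 m.
Energy conservation: Mgh = (3/4)Mv², so v = √(2gh/(1+k)) = √(2 × 9.81 × 0.3891 / 1.5) ≈ 2.26 m/s.

v ≈ 2.26 m/s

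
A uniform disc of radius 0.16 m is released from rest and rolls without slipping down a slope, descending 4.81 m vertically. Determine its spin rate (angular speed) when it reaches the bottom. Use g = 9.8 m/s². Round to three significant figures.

The moment of inertia is (1/2)MR², giving k ≡ I/(MR²) = 0.5.
Since it rolls without slipping, ω = v/R and KE = ½Mv² + ½Iω² = ½(1+k)Mv² = (3/4)Mv².
Energy conservation Mgh = ½(1+k)Mv² gives v = √(2gh/(1+k)) = √(2 × 9.8 × 4.81 / 1.5) = 7.928 m/s.
Then ω = v/R = 7.928 / 0.16 ≈ 49.5 rad/s.

ω ≈ 49.5 rad/s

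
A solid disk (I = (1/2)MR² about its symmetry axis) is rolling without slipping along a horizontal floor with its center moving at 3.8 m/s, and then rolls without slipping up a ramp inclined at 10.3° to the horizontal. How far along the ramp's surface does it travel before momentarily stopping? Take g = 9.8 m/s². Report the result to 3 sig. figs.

For this body I = (1/2)MR², i.e. k = I/(MR²) = 0.5.
Pure rolling means v = ωR; then KE = ½Mv² + ½I(v/R)² = ½(1+k)Mv² = (3/4)Mv².
Setting this equal to Mgh gives the vertical rise h = (1+k)v₀²/(2g) = 1.5×3.8²/(2×9.8) = 1.105 m.
Along the incline, d = h/sinθ = 1.105/sin10.3° ≈ 6.18 m.

d ≈ 6.18 m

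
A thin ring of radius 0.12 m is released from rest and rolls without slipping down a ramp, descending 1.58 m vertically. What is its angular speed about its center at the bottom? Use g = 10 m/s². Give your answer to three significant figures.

ω ≈ 33.1 rad/s

Here I = MR², so the shape factor k = I/(MR²) = 1.
The rolling condition ω = v/R makes the rotational term ½I(v/R)² = ½kMv², so KE_total = ½(1+k)Mv² = Mv².
Energy conservation Mgh = ½(1+k)Mv² gives v = √(2gh/(1+k)) = √(2 × 10 × 1.58 / 2) = 3.975 m/s.
The angular speed follows from ω = v/R = 3.975/0.12 ≈ 33.1 rad/s.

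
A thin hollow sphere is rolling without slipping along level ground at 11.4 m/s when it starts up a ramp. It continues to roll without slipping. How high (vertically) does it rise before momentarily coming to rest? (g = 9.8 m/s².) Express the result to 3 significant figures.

For this body I = (2/3)MR², i.e. k = I/(MR²) = 2/3.
Rolling without slipping gives ω = v/R, so the total kinetic energy is ½Mv² + ½Iω² = ½(1+k)Mv² = (5/6)Mv².
All of this converts to potential energy at the highest point: (5/6)Mv₀² = Mgh.
Thus h = (1+k)v₀²/(2g) = 1.667 × 11.4² / (2 × 9.8) ≈ 11.1 m.

h ≈ 11.1 m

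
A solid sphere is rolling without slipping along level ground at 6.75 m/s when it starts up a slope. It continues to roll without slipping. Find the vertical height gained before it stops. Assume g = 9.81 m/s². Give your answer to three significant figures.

h ≈ 3.25 m

For this body I = (2/5)MR², i.e. k = I/(MR²) = 0.4.
Pure rolling means v = ωR; then KE = ½Mv² + ½I(v/R)² = ½(1+k)Mv² = (7/10)Mv².
At the top the kinetic energy is zero, so (7/10)Mv₀² = Mgh.
Thus h = (1+k)v₀²/(2g) = 1.4 × 6.75² / (2 × 9.81) ≈ 3.25 m.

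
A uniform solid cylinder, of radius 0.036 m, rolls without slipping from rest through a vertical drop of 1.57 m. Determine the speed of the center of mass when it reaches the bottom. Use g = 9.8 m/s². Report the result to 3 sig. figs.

v ≈ 4.53 m/s

With I = (1/2)MR², the ratio k = I/(MR²) is 0.5.
The rolling condition ω = v/R makes the rotational term ½I(v/R)² = ½kMv², so KE_total = ½(1+k)Mv² = (3/4)Mv².
Energy conservation: Mgh = (3/4)Mv², so v = √(2gh/(1+k)) = √(2 × 9.8 × 1.57 / 1.5) ≈ 4.53 m/s.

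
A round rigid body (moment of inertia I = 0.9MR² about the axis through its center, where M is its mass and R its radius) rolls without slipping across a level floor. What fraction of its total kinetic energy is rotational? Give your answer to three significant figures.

fraction ≈ 0.474

For this body I = 0.9MR², i.e. k = I/(MR²) = 0.9.
Since ω = v/R, the translational part is ½Mv² and the rotational part is ½I(v/R)² = ½kMv²; the total is ½(1+k)Mv².
The rotational fraction is therefore k/(1+k) = 0.9/1.9 ≈ 0.474.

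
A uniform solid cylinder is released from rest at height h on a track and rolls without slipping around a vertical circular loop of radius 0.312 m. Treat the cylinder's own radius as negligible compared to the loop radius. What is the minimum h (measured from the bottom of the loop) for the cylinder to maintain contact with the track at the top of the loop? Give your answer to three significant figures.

h_min ≈ 0.858 m

With I = (1/2)MR², the ratio k = I/(MR²) is 0.5.
At the top of the loop, the minimum-contact condition is Mg = Mv_top²/r, so v_top² = gr.
With ω = v/R, the kinetic energy at speed v is ½(1+k)Mv² = (3/4)Mv².
Energy conservation from release (height h) to the top (height 2r): Mgh = Mg(2r) + (3/4)M·gr.
Thus h_min = 2r + (1+k)r/2 = r(2 + 1.5/2) = 0.312 × 2.75 ≈ 0.858 m.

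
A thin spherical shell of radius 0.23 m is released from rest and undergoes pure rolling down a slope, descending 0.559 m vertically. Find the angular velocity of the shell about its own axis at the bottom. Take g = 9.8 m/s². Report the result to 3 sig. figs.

ω ≈ 11.1 rad/s

For this body I = (2/3)MR², i.e. k = I/(MR²) = 2/3.
Rolling without slipping gives ω = v/R, so the total kinetic energy is ½Mv² + ½Iω² = ½(1+k)Mv² = (5/6)Mv².
Energy conservation Mgh = ½(1+k)Mv² gives v = √(2gh/(1+k)) = √(2 × 9.8 × 0.559 / 1.667) = 2.564 m/s.
Then ω = v/R = 2.564 / 0.23 ≈ 11.1 rad/s.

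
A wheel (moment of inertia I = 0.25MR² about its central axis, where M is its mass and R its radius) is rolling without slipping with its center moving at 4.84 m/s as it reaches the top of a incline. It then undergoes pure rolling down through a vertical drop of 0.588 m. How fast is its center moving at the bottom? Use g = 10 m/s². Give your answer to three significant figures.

v ≈ 5.73 m/s

Here I = 0.25MR², so the shape factor k = I/(MR²) = 0.25.
Pure rolling means v = ωR; then KE = ½Mv² + ½I(v/R)² = ½(1+k)Mv² = (5/8)Mv².
Conserving energy between top and bottom: (5/8)Mv² = (5/8)Mv₀² + Mgh, hence v² = v₀² + 2gh/(1+k).
v = √(4.84² + 2×10×0.588/1.25) = √32.83 ≈ 5.73 m/s.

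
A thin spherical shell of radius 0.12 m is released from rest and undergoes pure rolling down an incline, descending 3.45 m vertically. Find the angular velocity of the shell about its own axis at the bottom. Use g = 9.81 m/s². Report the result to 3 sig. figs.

The moment of inertia is (2/3)MR², giving k ≡ I/(MR²) = 2/3.
The rolling condition ω = v/R makes the rotational term ½I(v/R)² = ½kMv², so KE_total = ½(1+k)Mv² = (5/6)Mv².
Energy conservation Mgh = ½(1+k)Mv² gives v = √(2gh/(1+k)) = √(2 × 9.81 × 3.45 / 1.667) = 6.373 m/s.
Then ω = v/R = 6.373 / 0.12 ≈ 53.1 rad/s.

ω ≈ 53.1 rad/s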